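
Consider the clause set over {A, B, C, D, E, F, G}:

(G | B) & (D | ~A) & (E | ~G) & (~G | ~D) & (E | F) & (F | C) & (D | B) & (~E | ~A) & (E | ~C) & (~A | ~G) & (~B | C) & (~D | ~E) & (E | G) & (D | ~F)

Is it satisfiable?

Try G = 0.
(B) alone gives B = 1.
(C) alone gives C = 1.
(E) alone gives E = 1.
(~A) alone gives A = 0.
(~D) alone gives D = 0.
(~F) alone gives F = 0.
Every clause now holds.
A satisfying assignment: A=0,  B=1,  C=1,  D=0,  E=1,  F=0,  G=0.

Yes, satisfiable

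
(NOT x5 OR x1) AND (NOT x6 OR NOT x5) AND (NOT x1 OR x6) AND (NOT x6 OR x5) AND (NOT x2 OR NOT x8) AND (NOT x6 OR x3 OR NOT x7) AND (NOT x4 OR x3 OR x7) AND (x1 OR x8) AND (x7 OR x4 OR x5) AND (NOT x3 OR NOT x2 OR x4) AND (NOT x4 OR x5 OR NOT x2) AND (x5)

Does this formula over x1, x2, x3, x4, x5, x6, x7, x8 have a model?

Unsatisfiable

The clause (x5) is unit, so x5 = true.
The clause (x1) is unit, so x1 = true.
The clause (NOT x6) is unit, so x6 = false.
Now (x6) is unsatisfied and unit — conflict.
No assignment satisfies every clause.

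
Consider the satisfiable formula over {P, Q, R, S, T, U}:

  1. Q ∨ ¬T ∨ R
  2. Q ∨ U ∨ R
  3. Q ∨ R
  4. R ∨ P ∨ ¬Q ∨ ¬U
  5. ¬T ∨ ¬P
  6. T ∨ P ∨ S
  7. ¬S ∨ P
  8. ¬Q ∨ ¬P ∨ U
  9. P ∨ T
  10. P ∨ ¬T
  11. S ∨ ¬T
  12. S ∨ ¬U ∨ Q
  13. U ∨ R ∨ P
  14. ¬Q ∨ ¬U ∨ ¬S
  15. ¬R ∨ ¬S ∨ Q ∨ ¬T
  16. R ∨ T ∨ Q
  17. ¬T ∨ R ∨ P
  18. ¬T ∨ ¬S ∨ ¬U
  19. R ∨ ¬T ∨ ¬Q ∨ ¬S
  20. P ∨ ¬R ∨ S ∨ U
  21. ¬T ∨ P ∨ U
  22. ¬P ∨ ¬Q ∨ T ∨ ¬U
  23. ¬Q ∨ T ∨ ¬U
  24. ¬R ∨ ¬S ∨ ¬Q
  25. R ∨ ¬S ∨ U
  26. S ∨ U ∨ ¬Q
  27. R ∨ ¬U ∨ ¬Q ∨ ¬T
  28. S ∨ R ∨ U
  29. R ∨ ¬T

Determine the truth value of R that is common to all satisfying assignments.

True

Suppose R = False.
Unit clause (Q) forces Q = True.
Unit clause (¬T) forces T = False.
Unit clause (P) forces P = True.
Unit clause (U) forces U = True.
But (¬U) is also a unit clause — contradiction.
So every satisfying assignment has R = True.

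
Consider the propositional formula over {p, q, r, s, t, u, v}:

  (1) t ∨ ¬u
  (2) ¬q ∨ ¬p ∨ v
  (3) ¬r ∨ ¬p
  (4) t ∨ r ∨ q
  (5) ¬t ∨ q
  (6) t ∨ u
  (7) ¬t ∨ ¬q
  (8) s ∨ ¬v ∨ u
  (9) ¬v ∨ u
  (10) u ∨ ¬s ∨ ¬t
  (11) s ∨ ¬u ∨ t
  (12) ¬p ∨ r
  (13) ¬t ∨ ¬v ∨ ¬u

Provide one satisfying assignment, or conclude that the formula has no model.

Try t = True.
The clause (q) is unit, so q = True.
That conflicts with the unit clause (¬q).
That branch fails; take t = False instead.
The clause (¬u) is unit, so u = False.
That conflicts with the unit clause (u).
Both values of t lead to a conflict.

UNSATISFIABLE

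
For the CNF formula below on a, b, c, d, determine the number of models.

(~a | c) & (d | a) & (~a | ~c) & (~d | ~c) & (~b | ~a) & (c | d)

There are 2^4 = 16 truth assignments over (a, b, c, d).
Check each against the 6 clauses (columns in the order a, b, c, d):
  F F F F  ✗ fails (d | a)
  F F F T  ✓ satisfies all
  F F T F  ✗ fails (d | a)
  F F T T  ✗ fails (~d | ~c)
  F T F F  ✗ fails (d | a)
  F T F T  ✓ satisfies all
  F T T F  ✗ fails (d | a)
  F T T T  ✗ fails (~d | ~c)
  T F F F  ✗ fails (~a | c)
  T F F T  ✗ fails (~a | c)
  T F T F  ✗ fails (~a | ~c)
  T F T T  ✗ fails (~a | ~c)
  T T F F  ✗ fails (~a | c)
  T T F T  ✗ fails (~a | c)
  T T T F  ✗ fails (~a | ~c)
  T T T T  ✗ fails (~a | ~c)
2 of the 16 rows are models.

2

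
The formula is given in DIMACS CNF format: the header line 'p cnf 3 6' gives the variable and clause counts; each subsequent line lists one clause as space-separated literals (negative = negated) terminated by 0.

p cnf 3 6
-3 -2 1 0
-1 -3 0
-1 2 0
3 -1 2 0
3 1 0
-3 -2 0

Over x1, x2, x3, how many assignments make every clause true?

There are 2^3 = 8 truth assignments over (x1, x2, x3).
Check each against the 6 clauses (columns in the order x1, x2, x3):
  F F F  ✗ fails (x3 ∨ x1)
  F F T  ✓ satisfies all
  F T F  ✗ fails (x3 ∨ x1)
  F T T  ✗ fails (¬x3 ∨ ¬x2 ∨ x1)
  T F F  ✗ fails (¬x1 ∨ x2)
  T F T  ✗ fails (¬x1 ∨ ¬x3)
  T T F  ✓ satisfies all
  T T T  ✗ fails (¬x1 ∨ ¬x3)
2 of the 8 rows are models.

2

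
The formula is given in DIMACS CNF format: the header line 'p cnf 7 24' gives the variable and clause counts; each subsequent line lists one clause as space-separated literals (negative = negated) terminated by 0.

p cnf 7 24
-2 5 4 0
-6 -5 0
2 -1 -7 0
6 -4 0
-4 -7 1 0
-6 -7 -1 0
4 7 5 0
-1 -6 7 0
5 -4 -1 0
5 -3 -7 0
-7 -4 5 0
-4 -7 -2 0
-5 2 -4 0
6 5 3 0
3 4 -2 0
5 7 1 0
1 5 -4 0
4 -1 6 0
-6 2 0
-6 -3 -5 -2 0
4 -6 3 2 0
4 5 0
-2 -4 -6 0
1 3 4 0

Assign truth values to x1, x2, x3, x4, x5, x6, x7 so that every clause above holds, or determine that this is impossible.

Branch on x6: set x6 = False.
From the singleton clause (¬x4), x4 = False.
From the singleton clause (¬x1), x1 = False.
From the singleton clause (x5), x5 = True.
From the singleton clause (x3), x3 = True.
No clause remains; x2, x7 are free.

x1=False,  x2=True,  x3=True,  x4=False,  x5=True,  x6=False,  x7=False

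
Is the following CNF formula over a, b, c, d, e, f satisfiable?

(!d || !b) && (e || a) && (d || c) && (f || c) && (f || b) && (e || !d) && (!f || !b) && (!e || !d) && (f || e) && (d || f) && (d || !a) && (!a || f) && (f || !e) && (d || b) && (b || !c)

Branch on d: set d = false.
(c) alone gives c = true.
(f) alone gives f = true.
(!b) alone gives b = false.
That conflicts with the unit clause (b).
So d must be the other value — set d = true.
(!b) alone gives b = false.
(f) alone gives f = true.
(e) alone gives e = true.
That conflicts with the unit clause (!e).
Neither d = true nor d = false works.
No assignment satisfies every clause.

No, unsatisfiable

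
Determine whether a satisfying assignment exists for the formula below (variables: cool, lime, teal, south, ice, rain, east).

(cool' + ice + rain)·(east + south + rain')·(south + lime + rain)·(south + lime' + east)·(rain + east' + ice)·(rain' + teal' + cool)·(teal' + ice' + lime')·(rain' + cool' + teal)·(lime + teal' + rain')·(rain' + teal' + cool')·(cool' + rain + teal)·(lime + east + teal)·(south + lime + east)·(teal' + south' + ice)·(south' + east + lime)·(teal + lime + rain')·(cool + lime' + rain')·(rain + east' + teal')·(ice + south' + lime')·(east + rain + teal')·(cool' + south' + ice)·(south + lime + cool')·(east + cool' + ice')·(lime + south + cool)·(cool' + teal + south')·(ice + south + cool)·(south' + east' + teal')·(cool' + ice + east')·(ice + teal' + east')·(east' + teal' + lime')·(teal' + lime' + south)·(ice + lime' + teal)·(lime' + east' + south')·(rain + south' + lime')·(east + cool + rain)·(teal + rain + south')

Satisfiable

Branch on cool: set cool = 0.
Branch on rain: set rain = 0.
Unit clause (east) forces east = 1.
Unit clause (ice) forces ice = 1.
Unit clause (teal') forces teal = 0.
Unit clause (south') forces south = 0.
Unit clause (lime) forces lime = 1.
All clauses are satisfied.
A satisfying assignment: cool: 0,  lime: 1,  teal: 0,  south: 0,  ice: 1,  rain: 0,  east: 1.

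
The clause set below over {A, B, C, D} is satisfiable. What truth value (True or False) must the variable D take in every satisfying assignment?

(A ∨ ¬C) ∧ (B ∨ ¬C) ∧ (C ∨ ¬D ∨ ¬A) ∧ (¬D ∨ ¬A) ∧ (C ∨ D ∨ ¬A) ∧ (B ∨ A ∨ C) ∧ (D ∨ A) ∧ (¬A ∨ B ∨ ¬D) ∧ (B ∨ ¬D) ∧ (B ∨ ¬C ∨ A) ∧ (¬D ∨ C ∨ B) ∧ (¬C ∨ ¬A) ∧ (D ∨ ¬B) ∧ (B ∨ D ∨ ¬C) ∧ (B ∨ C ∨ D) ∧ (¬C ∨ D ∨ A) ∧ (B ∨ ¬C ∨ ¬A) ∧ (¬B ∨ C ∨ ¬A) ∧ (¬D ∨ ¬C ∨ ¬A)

True

Suppose D = False.
The clause (A) is unit, so A = True.
The clause (C) is unit, so C = True.
Now (¬C) is unsatisfied and unit — conflict.
So every satisfying assignment has D = True.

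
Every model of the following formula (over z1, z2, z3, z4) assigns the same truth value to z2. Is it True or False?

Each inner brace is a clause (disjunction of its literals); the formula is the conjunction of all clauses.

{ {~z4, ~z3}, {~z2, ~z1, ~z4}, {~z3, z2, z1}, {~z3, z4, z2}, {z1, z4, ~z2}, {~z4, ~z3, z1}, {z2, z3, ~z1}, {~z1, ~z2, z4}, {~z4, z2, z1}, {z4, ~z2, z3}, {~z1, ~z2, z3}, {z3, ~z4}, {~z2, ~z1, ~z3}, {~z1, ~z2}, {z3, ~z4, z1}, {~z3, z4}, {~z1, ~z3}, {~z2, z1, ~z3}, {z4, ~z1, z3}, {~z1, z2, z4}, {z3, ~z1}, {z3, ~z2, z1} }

False

Suppose z2 = 1.
From the singleton clause (~z1), z1 = 0.
From the singleton clause (z4), z4 = 1.
From the singleton clause (~z3), z3 = 0.
That conflicts with the unit clause (z3).
So every satisfying assignment has z2 = False.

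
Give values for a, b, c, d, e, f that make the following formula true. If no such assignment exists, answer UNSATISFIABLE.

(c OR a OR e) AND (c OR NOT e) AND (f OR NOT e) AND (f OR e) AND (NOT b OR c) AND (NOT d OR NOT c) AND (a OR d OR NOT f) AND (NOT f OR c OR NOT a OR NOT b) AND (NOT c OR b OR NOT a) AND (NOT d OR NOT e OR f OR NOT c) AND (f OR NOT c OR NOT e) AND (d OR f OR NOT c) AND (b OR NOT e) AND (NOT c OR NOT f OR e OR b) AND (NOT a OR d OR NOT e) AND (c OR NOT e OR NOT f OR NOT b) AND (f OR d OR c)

a ↦ true,  b ↦ false,  c ↦ false,  d ↦ false,  e ↦ false,  f ↦ true

Branch on c: set c = false.
(NOT e) alone gives e = false.
(a) alone gives a = true.
(f) alone gives f = true.
(NOT b) alone gives b = false.
All clauses hold; d can take either value.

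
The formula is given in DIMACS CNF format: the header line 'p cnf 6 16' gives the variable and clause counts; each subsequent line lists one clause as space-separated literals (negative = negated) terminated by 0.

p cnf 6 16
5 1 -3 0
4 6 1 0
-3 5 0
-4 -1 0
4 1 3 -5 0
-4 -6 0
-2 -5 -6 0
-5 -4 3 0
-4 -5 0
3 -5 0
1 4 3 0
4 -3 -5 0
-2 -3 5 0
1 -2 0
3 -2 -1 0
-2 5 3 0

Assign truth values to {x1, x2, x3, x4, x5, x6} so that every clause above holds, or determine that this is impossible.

x1 ↦ True,  x2 ↦ False,  x3 ↦ False,  x4 ↦ False,  x5 ↦ False,  x6 ↦ False

Branch on x3: set x3 = False.
The clause (¬x5) is unit, so x5 = False.
The clause (¬x2) is unit, so x2 = False.
Branch on x4: set x4 = False.
The clause (x1) is unit, so x1 = True.
Every clause is now satisfied; x6 is unconstrained.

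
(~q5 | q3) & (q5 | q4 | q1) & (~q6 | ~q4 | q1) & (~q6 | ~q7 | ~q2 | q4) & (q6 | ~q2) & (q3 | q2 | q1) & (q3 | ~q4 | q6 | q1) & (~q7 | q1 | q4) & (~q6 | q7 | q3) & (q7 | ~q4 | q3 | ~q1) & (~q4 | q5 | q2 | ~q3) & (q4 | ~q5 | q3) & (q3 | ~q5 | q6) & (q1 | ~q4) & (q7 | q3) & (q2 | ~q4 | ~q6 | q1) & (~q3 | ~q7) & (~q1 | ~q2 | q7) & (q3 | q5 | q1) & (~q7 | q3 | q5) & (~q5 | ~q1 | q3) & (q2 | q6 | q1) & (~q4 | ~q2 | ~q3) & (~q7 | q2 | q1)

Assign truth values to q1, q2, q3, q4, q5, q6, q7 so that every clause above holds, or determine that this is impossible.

Case q5 = 1:
(q3) alone gives q3 = 1.
(~q7) alone gives q7 = 0.
Case q6 = 1:
Case q4 = 0:
Case q1 = 1:
(~q2) alone gives q2 = 0.
All clauses are satisfied.

q1: 1; q2: 0; q3: 1; q4: 0; q5: 1; q6: 1; q7: 0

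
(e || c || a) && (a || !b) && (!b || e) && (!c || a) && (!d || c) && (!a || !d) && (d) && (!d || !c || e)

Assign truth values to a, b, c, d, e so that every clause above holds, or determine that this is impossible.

UNSATISFIABLE

(d) alone gives d = true.
(c) alone gives c = true.
(a) alone gives a = true.
But (!a) is also a unit clause — contradiction.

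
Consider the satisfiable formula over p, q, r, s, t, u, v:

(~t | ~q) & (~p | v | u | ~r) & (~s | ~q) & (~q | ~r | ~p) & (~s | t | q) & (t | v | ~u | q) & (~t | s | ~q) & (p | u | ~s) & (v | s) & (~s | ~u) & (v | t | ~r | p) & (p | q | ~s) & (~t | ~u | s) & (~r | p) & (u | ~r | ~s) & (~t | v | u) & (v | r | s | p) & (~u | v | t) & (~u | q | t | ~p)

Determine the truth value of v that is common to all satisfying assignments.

Suppose v = 0.
From the singleton clause (s), s = 1.
From the singleton clause (~q), q = 0.
From the singleton clause (t), t = 1.
From the singleton clause (~u), u = 0.
That conflicts with the unit clause (u).
So every satisfying assignment has v = True.

True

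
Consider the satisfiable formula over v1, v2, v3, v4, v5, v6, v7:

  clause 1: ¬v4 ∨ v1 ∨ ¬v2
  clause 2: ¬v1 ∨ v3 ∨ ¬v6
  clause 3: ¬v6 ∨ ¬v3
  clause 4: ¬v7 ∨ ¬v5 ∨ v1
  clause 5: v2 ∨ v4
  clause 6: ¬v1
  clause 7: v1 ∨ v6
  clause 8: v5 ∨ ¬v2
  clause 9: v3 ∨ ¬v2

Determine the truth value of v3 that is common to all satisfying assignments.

Suppose v3 = True.
The clause (¬v6) is unit, so v6 = False.
The clause (¬v1) is unit, so v1 = False.
Now (v1) is unsatisfied and unit — conflict.
So every satisfying assignment has v3 = False.

False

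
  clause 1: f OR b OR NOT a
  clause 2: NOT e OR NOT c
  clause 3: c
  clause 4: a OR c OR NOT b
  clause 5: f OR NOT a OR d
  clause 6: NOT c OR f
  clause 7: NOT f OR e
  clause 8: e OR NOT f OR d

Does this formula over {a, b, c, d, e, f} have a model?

From the singleton clause (c), c = true.
From the singleton clause (NOT e), e = false.
From the singleton clause (f), f = true.
That conflicts with the unit clause (NOT f).
No assignment satisfies every clause.

No, unsatisfiable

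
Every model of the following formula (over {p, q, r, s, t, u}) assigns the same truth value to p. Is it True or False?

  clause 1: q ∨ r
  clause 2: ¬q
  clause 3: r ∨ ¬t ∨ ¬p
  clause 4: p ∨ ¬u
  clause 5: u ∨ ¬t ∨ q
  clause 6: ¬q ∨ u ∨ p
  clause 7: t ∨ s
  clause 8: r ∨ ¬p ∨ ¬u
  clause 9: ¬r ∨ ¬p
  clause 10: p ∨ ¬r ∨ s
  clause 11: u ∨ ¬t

False

Suppose p = True.
The clause (¬q) is unit, so q = False.
The clause (r) is unit, so r = True.
But (¬r) is also a unit clause — contradiction.
So every satisfying assignment has p = False.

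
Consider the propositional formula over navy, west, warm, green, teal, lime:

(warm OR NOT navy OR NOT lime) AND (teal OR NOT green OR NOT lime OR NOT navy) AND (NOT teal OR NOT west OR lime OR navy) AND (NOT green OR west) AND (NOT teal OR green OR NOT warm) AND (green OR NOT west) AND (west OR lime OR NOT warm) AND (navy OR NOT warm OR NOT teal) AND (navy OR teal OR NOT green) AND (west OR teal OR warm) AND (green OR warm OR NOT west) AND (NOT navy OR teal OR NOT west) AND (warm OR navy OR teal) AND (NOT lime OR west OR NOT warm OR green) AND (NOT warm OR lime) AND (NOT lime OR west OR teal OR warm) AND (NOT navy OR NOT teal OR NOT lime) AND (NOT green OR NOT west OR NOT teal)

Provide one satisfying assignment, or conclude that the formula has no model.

navy=false,  west=false,  warm=false,  green=false,  teal=true,  lime=false

Try green = false.
Unit clause (NOT west) forces west = false.
Try teal = true.
Unit clause (NOT warm) forces warm = false.
Try navy = false.
All clauses hold; lime can take either value.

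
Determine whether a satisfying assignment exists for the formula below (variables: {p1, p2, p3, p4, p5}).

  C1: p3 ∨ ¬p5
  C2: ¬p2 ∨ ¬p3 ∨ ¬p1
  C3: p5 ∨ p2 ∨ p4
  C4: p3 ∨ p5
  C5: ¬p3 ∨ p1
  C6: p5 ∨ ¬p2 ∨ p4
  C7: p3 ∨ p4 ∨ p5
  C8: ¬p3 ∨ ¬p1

Unsatisfiable

Case p3 = True:
(p1) alone gives p1 = True.
That conflicts with the unit clause (¬p1).
So p3 must be the other value — set p3 = False.
(¬p5) alone gives p5 = False.
That conflicts with the unit clause (p5).
Either choice for p3 ends in contradiction.
No assignment satisfies every clause.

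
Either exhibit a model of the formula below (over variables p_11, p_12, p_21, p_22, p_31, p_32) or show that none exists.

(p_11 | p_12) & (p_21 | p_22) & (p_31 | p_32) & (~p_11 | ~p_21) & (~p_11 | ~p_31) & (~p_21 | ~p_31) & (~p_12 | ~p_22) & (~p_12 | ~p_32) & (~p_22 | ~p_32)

UNSATISFIABLE

Case p_11 = 1:
Unit clause (~p_21) forces p_21 = 0.
Unit clause (p_22) forces p_22 = 1.
Unit clause (~p_31) forces p_31 = 0.
Unit clause (p_32) forces p_32 = 1.
Now (~p_32) is unsatisfied and unit — conflict.
Backtrack on p_11: now try p_11 = 0.
Unit clause (p_12) forces p_12 = 1.
Unit clause (~p_22) forces p_22 = 0.
Unit clause (p_21) forces p_21 = 1.
Unit clause (~p_31) forces p_31 = 0.
Unit clause (p_32) forces p_32 = 1.
Now (~p_32) is unsatisfied and unit — conflict.
Both values of p_11 lead to a conflict.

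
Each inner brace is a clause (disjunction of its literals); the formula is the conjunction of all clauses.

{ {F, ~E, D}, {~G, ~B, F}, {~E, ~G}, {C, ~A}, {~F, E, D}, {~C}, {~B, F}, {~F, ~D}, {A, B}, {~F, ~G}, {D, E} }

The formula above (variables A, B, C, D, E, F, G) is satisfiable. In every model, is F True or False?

Suppose F = 0.
Unit clause (~C) forces C = 0.
Unit clause (~A) forces A = 0.
Unit clause (~B) forces B = 0.
But (B) is also a unit clause — contradiction.
So every satisfying assignment has F = True.

True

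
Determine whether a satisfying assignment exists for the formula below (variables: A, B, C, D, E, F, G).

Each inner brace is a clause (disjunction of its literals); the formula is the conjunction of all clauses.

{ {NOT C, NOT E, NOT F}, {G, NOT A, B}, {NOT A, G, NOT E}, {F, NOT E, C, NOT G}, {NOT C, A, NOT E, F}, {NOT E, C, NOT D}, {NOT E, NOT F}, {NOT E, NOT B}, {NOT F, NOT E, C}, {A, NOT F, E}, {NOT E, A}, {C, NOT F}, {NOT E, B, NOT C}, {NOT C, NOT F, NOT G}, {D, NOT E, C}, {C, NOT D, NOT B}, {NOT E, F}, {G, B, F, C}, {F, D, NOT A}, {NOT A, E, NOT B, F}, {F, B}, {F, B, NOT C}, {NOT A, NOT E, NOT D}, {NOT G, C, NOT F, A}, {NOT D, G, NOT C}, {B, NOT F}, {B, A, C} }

Yes

Suppose E = false.
Suppose A = false.
(NOT F) alone gives F = false.
(B) alone gives B = true.
Suppose C = false.
(NOT D) alone gives D = false.
No clause remains; G is free.
A satisfying assignment: A=false,  B=true,  C=false,  D=false,  E=false,  F=false,  G=false.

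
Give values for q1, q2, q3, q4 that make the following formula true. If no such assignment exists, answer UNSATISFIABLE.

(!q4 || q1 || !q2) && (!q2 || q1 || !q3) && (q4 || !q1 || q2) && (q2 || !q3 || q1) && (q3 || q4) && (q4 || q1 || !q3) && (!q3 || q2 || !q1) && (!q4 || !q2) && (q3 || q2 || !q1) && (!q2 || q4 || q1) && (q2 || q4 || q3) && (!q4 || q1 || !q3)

Suppose q3 = true.
Suppose q2 = true.
Unit clause (q1) forces q1 = true.
Unit clause (!q4) forces q4 = false.
All clauses are satisfied.

q1=true; q2=true; q3=true; q4=false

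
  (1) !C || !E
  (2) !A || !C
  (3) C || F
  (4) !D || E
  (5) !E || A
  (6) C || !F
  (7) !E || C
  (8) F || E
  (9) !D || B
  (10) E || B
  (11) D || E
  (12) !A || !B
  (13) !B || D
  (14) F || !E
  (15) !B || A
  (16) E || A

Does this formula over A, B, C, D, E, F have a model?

No

Case C = false:
From the singleton clause (F), F = true.
But (!F) is also a unit clause — contradiction.
So C must be the other value — set C = true.
From the singleton clause (!E), E = false.
From the singleton clause (!A), A = false.
But (A) is also a unit clause — contradiction.
Neither C = true nor C = false works.
No assignment satisfies every clause.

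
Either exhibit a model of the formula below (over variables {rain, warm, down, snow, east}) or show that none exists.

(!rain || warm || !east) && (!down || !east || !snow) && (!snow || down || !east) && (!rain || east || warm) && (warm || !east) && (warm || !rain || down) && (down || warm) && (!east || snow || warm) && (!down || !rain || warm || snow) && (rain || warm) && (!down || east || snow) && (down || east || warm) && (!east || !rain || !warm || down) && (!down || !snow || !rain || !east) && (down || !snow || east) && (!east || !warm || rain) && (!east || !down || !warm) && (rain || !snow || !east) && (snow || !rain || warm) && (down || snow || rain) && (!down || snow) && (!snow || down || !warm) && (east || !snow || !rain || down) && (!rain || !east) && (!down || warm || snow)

rain ↦ false,  warm ↦ true,  down ↦ true,  snow ↦ true,  east ↦ false

Branch on warm: set warm = true.
Branch on east: set east = false.
Branch on down: set down = true.
Unit clause (snow) forces snow = true.
Every clause is now satisfied; rain is unconstrained.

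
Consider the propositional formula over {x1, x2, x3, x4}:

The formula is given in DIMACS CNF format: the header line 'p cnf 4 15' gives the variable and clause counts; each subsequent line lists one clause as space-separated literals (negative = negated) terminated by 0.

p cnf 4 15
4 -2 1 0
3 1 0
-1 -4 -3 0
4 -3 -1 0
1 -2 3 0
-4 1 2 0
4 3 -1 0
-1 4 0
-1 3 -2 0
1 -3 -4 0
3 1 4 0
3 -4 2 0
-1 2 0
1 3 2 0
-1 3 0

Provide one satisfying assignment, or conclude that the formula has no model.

Case x3 = True:
Case x1 = False:
The clause (¬x4) is unit, so x4 = False.
The clause (¬x2) is unit, so x2 = False.
This assignment satisfies each clause.

x1: False; x2: False; x3: True; x4: False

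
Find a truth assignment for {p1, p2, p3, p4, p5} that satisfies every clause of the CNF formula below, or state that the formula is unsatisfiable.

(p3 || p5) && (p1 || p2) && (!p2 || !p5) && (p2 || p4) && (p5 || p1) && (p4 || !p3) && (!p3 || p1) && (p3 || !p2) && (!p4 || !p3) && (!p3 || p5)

Suppose p3 = false.
From the singleton clause (p5), p5 = true.
From the singleton clause (!p2), p2 = false.
From the singleton clause (p1), p1 = true.
From the singleton clause (p4), p4 = true.
Every clause now holds.

p1 ↦ true; p2 ↦ false; p3 ↦ false; p4 ↦ true; p5 ↦ true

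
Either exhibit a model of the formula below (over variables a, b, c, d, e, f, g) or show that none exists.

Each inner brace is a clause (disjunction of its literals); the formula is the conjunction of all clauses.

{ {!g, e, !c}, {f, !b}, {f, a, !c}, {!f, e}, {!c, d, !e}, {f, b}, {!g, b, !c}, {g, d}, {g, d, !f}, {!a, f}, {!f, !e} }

UNSATISFIABLE

Case f = true:
Unit clause (e) forces e = true.
Now (!e) is unsatisfied and unit — conflict.
Undo f and try f = false.
Unit clause (!b) forces b = false.
Now (b) is unsatisfied and unit — conflict.
Neither f = true nor f = false works.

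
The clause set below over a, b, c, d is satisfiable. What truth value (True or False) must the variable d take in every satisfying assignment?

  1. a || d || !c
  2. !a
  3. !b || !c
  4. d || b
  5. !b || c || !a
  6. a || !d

False

Suppose d = true.
From the singleton clause (!a), a = false.
Now (a) is unsatisfied and unit — conflict.
So every satisfying assignment has d = False.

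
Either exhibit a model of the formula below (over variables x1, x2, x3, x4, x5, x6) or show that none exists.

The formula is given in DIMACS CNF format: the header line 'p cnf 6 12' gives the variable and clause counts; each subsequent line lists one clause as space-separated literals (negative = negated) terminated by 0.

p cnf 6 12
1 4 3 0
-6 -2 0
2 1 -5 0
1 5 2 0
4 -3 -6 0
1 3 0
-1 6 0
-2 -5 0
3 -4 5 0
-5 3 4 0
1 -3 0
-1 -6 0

Suppose x6 = False.
From the singleton clause (¬x1), x1 = False.
From the singleton clause (x3), x3 = True.
That conflicts with the unit clause (¬x3).
Undo x6 and try x6 = True.
From the singleton clause (¬x2), x2 = False.
From the singleton clause (¬x1), x1 = False.
From the singleton clause (¬x5), x5 = False.
That conflicts with the unit clause (x5).
Neither x6 = True nor x6 = False works.

UNSATISFIABLE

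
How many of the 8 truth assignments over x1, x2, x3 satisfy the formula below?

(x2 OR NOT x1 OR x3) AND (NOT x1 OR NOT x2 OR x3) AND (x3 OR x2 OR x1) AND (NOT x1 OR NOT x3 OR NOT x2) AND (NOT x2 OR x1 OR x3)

3

There are 2^3 = 8 truth assignments over (x1, x2, x3).
Check each against the 5 clauses (columns in the order x1, x2, x3):
  F F F  ✗ fails (x3 OR x2 OR x1)
  F F T  ✓ satisfies all
  F T F  ✗ fails (NOT x2 OR x1 OR x3)
  F T T  ✓ satisfies all
  T F F  ✗ fails (x2 OR NOT x1 OR x3)
  T F T  ✓ satisfies all
  T T F  ✗ fails (NOT x1 OR NOT x2 OR x3)
  T T T  ✗ fails (NOT x1 OR NOT x3 OR NOT x2)
3 of the 8 rows are models.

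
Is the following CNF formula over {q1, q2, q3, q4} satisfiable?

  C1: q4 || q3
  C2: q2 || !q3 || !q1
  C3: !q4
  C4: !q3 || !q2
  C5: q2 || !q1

(!q4) alone gives q4 = false.
(q3) alone gives q3 = true.
(!q2) alone gives q2 = false.
(!q1) alone gives q1 = false.
Every clause now holds.
A satisfying assignment: q1=false; q2=false; q3=true; q4=false.

Yes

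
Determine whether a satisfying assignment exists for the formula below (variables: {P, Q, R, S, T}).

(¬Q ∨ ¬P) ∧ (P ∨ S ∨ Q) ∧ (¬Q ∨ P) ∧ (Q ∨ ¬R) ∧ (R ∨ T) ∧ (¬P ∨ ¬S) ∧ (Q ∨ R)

No, unsatisfiable

Branch on Q: set Q = False.
From the singleton clause (¬R), R = False.
Now (R) is unsatisfied and unit — conflict.
That branch fails; take Q = True instead.
From the singleton clause (¬P), P = False.
Now (P) is unsatisfied and unit — conflict.
Neither Q = True nor Q = False works.
No assignment satisfies every clause.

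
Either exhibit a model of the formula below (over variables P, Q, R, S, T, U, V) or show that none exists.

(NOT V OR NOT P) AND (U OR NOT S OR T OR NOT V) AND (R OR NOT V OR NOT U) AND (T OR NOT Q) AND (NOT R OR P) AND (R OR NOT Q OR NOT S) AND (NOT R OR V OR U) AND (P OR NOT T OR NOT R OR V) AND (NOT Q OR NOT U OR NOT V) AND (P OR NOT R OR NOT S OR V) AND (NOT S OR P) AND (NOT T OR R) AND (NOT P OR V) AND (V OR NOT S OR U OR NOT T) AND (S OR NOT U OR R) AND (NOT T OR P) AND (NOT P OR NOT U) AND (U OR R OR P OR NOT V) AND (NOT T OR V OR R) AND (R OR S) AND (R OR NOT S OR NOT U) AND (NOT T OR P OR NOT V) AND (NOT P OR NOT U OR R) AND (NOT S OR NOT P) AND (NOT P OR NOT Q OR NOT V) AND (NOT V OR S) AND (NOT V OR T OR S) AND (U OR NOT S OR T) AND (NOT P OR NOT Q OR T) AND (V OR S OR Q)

UNSATISFIABLE

Case V = false:
(NOT P) alone gives P = false.
(NOT R) alone gives R = false.
(NOT S) alone gives S = false.
That conflicts with the unit clause (S).
Undo V and try V = true.
(NOT P) alone gives P = false.
(NOT R) alone gives R = false.
(NOT U) alone gives U = false.
That conflicts with the unit clause (U).
Either choice for V ends in contradiction.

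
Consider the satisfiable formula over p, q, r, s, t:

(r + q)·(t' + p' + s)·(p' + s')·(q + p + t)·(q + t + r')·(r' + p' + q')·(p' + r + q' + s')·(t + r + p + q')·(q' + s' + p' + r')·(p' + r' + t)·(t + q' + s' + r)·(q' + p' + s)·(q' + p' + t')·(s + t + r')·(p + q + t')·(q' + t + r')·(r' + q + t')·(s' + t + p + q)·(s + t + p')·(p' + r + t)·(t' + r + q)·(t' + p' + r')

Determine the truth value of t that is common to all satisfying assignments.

True

Suppose t = 0.
Suppose r = 1.
The clause (q) is unit, so q = 1.
Now (q') is unsatisfied and unit — conflict.
So r must be the other value — set r = 0.
The clause (q) is unit, so q = 1.
The clause (p) is unit, so p = 1.
Now (p') is unsatisfied and unit — conflict.
Neither r = 1 nor r = 0 works.
So every satisfying assignment has t = True.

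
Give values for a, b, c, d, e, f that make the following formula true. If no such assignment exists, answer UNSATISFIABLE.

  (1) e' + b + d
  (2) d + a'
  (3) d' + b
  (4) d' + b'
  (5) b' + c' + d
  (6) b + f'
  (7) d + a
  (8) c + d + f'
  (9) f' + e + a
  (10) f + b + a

UNSATISFIABLE

Branch on d: set d = 1.
(b) alone gives b = 1.
But (b') is also a unit clause — contradiction.
So d must be the other value — set d = 0.
(a') alone gives a = 0.
But (a) is also a unit clause — contradiction.
Either choice for d ends in contradiction.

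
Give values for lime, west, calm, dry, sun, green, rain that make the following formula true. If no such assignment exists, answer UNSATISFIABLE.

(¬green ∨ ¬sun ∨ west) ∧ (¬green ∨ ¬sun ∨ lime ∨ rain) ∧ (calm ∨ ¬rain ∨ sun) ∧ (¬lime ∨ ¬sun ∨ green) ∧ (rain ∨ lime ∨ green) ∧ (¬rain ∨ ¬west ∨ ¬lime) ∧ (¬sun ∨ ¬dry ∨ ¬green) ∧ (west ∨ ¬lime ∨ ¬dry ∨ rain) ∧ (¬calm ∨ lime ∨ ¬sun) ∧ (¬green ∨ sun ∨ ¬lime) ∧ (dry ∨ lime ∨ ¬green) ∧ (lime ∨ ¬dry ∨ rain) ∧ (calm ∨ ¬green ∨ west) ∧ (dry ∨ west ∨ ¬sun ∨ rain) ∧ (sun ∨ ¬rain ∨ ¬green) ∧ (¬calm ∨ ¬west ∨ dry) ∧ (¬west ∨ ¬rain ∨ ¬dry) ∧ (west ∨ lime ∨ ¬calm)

lime ↦ False, west ↦ True, calm ↦ False, dry ↦ False, sun ↦ True, green ↦ False, rain ↦ True

Case green = False:
Case lime = False:
(rain) alone gives rain = True.
Case calm = False:
(sun) alone gives sun = True.
Case west = True:
(¬dry) alone gives dry = False.
All clauses are satisfied.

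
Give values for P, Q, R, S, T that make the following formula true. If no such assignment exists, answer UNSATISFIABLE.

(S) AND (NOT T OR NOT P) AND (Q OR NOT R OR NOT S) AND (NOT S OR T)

From the singleton clause (S), S = true.
From the singleton clause (T), T = true.
From the singleton clause (NOT P), P = false.
Try Q = false.
From the singleton clause (NOT R), R = false.
All clauses are satisfied.

P=false, Q=false, R=false, S=true, T=true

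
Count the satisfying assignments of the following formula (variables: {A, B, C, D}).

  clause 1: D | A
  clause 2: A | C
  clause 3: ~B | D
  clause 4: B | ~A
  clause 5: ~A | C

There are 2^4 = 16 truth assignments over (A, B, C, D).
Split on D. With D = 1, the clauses containing D are satisfied and ~D drops from the rest; 3 of the 2^3 = 8 assignments to the other variables satisfy what remains.
With D = 0, by the same count on the reduced clause set, 0 assignments work.
(One model: A=F, B=F, C=T, D=T.)
Total: 3 + 0 = 3.

3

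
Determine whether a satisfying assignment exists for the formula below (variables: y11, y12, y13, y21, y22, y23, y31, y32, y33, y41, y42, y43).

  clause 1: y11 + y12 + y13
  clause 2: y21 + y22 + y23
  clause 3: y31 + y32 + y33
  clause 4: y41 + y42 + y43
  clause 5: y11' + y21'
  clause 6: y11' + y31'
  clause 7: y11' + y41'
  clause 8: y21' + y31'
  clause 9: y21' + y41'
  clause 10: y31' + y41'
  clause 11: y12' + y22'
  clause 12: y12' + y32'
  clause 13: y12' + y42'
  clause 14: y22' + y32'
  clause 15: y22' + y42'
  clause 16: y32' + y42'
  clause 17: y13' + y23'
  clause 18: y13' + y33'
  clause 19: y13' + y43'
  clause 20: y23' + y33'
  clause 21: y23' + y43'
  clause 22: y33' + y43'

Branch on y11: set y11 = 0.
Branch on y12: set y12 = 1.
Unit clause (y22') forces y22 = 0.
Unit clause (y32') forces y32 = 0.
Unit clause (y42') forces y42 = 0.
Branch on y21: set y21 = 1.
Unit clause (y31') forces y31 = 0.
Unit clause (y33) forces y33 = 1.
Unit clause (y41') forces y41 = 0.
Unit clause (y43) forces y43 = 1.
Now (y43') is unsatisfied and unit — conflict.
So y21 must be the other value — set y21 = 0.
Unit clause (y23) forces y23 = 1.
Unit clause (y13') forces y13 = 0.
Unit clause (y33') forces y33 = 0.
Unit clause (y31) forces y31 = 1.
Unit clause (y41') forces y41 = 0.
Unit clause (y43) forces y43 = 1.
Now (y43') is unsatisfied and unit — conflict.
Neither y21 = 1 nor y21 = 0 works.
So y12 must be the other value — set y12 = 0.
Unit clause (y13) forces y13 = 1.
Unit clause (y23') forces y23 = 0.
Unit clause (y33') forces y33 = 0.
Unit clause (y43') forces y43 = 0.
Branch on y21: set y21 = 1.
Unit clause (y31') forces y31 = 0.
Unit clause (y32) forces y32 = 1.
Unit clause (y41') forces y41 = 0.
Unit clause (y42) forces y42 = 1.
Now (y42') is unsatisfied and unit — conflict.
So y21 must be the other value — set y21 = 0.
Unit clause (y22) forces y22 = 1.
Unit clause (y32') forces y32 = 0.
Unit clause (y31) forces y31 = 1.
Unit clause (y41') forces y41 = 0.
Unit clause (y42) forces y42 = 1.
Now (y42') is unsatisfied and unit — conflict.
Neither y21 = 1 nor y21 = 0 works.
Neither y12 = 1 nor y12 = 0 works.
So y11 must be the other value — set y11 = 1.
Unit clause (y21') forces y21 = 0.
Unit clause (y31') forces y31 = 0.
Unit clause (y41') forces y41 = 0.
Branch on y22: set y22 = 1.
Unit clause (y12') forces y12 = 0.
Unit clause (y32') forces y32 = 0.
Unit clause (y33) forces y33 = 1.
Unit clause (y42') forces y42 = 0.
Unit clause (y43) forces y43 = 1.
Now (y43') is unsatisfied and unit — conflict.
So y22 must be the other value — set y22 = 0.
Unit clause (y23) forces y23 = 1.
Unit clause (y13') forces y13 = 0.
Unit clause (y33') forces y33 = 0.
Unit clause (y32) forces y32 = 1.
Unit clause (y12') forces y12 = 0.
Unit clause (y42') forces y42 = 0.
Unit clause (y43) forces y43 = 1.
Now (y43') is unsatisfied and unit — conflict.
Neither y22 = 1 nor y22 = 0 works.
Neither y11 = 1 nor y11 = 0 works.
No assignment satisfies every clause.

No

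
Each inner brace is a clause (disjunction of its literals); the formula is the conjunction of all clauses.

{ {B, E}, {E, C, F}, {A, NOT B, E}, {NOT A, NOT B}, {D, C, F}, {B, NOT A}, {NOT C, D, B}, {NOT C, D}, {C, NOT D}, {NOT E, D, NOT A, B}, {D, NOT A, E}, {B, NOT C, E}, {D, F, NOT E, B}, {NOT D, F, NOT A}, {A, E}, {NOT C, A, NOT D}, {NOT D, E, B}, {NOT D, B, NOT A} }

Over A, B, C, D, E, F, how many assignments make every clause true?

There are 2^6 = 64 truth assignments over (A, B, C, D, E, F).
Split on C. With C = true, the clauses containing C are satisfied and NOT C drops from the rest; 0 of the 2^5 = 32 assignments to the other variables satisfy what remains.
With C = false, by the same count on the reduced clause set, 2 assignments work.
(One model: A=F, B=F, C=F, D=F, E=T, F=T.)
Total: 0 + 2 = 2.

2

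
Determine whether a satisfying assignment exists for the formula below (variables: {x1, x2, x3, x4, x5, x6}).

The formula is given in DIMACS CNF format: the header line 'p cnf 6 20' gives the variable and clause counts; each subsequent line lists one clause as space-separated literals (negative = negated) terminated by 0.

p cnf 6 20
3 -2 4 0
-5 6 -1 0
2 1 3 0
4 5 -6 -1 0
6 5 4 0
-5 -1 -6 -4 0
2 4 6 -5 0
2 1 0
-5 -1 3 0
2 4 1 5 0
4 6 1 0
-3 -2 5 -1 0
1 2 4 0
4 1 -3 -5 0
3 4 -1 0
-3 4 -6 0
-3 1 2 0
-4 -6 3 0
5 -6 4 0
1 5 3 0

Branch on x2: set x2 = False.
From the singleton clause (x1), x1 = True.
Branch on x5: set x5 = False.
Branch on x4: set x4 = True.
Branch on x6: set x6 = False.
Every clause is now satisfied; x3 is unconstrained.
A satisfying assignment: x1: True,  x2: False,  x3: False,  x4: True,  x5: False,  x6: False.

Yes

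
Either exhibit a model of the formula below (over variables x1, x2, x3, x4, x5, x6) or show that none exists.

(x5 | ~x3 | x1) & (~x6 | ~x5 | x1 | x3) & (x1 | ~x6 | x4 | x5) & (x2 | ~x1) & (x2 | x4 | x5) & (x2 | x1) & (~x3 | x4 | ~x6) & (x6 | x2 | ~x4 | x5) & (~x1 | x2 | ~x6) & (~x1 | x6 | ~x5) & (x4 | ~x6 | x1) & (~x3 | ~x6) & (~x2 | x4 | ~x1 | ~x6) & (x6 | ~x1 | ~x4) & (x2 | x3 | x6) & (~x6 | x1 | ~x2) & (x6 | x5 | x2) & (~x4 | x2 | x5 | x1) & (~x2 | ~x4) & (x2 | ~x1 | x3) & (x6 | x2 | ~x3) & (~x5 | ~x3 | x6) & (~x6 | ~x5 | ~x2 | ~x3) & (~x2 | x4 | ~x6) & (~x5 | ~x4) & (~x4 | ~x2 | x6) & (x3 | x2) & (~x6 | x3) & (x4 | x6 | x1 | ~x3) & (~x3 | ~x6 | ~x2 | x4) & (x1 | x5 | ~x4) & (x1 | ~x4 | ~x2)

Try x2 = 1.
The clause (~x4) is unit, so x4 = 0.
The clause (~x6) is unit, so x6 = 0.
Try x1 = 0.
The clause (~x3) is unit, so x3 = 0.
No clause remains; x5 is free.

x1 ↦ 0, x2 ↦ 1, x3 ↦ 0, x4 ↦ 0, x5 ↦ 1, x6 ↦ 0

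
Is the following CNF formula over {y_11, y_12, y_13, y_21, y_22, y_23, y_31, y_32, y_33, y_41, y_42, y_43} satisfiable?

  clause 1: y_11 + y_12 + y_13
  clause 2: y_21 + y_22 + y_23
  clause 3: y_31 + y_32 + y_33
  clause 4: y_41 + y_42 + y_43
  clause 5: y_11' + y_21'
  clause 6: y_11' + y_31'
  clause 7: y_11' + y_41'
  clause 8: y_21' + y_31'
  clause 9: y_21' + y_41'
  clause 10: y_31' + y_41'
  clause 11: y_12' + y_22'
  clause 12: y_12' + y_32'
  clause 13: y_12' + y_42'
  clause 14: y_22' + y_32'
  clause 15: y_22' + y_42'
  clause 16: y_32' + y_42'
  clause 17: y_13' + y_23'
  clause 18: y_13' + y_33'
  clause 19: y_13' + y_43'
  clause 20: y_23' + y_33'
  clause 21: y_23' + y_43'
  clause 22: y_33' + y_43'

Branch on y_11: set y_11 = 0.
Branch on y_12: set y_12 = 1.
(y_22') alone gives y_22 = 0.
(y_32') alone gives y_32 = 0.
(y_42') alone gives y_42 = 0.
Branch on y_21: set y_21 = 1.
(y_31') alone gives y_31 = 0.
(y_33) alone gives y_33 = 1.
(y_41') alone gives y_41 = 0.
(y_43) alone gives y_43 = 1.
But (y_43') is also a unit clause — contradiction.
So y_21 must be the other value — set y_21 = 0.
(y_23) alone gives y_23 = 1.
(y_13') alone gives y_13 = 0.
(y_33') alone gives y_33 = 0.
(y_31) alone gives y_31 = 1.
(y_41') alone gives y_41 = 0.
(y_43) alone gives y_43 = 1.
But (y_43') is also a unit clause — contradiction.
Either choice for y_21 ends in contradiction.
So y_12 must be the other value — set y_12 = 0.
(y_13) alone gives y_13 = 1.
(y_23') alone gives y_23 = 0.
(y_33') alone gives y_33 = 0.
(y_43') alone gives y_43 = 0.
Branch on y_21: set y_21 = 1.
(y_31') alone gives y_31 = 0.
(y_32) alone gives y_32 = 1.
(y_41') alone gives y_41 = 0.
(y_42) alone gives y_42 = 1.
But (y_42') is also a unit clause — contradiction.
So y_21 must be the other value — set y_21 = 0.
(y_22) alone gives y_22 = 1.
(y_32') alone gives y_32 = 0.
(y_31) alone gives y_31 = 1.
(y_41') alone gives y_41 = 0.
(y_42) alone gives y_42 = 1.
But (y_42') is also a unit clause — contradiction.
Either choice for y_21 ends in contradiction.
Either choice for y_12 ends in contradiction.
So y_11 must be the other value — set y_11 = 1.
(y_21') alone gives y_21 = 0.
(y_31') alone gives y_31 = 0.
(y_41') alone gives y_41 = 0.
Branch on y_22: set y_22 = 1.
(y_12') alone gives y_12 = 0.
(y_32') alone gives y_32 = 0.
(y_33) alone gives y_33 = 1.
(y_42') alone gives y_42 = 0.
(y_43) alone gives y_43 = 1.
But (y_43') is also a unit clause — contradiction.
So y_22 must be the other value — set y_22 = 0.
(y_23) alone gives y_23 = 1.
(y_13') alone gives y_13 = 0.
(y_33') alone gives y_33 = 0.
(y_32) alone gives y_32 = 1.
(y_12') alone gives y_12 = 0.
(y_42') alone gives y_42 = 0.
(y_43) alone gives y_43 = 1.
But (y_43') is also a unit clause — contradiction.
Either choice for y_22 ends in contradiction.
Either choice for y_11 ends in contradiction.
No assignment satisfies every clause.

Unsatisfiable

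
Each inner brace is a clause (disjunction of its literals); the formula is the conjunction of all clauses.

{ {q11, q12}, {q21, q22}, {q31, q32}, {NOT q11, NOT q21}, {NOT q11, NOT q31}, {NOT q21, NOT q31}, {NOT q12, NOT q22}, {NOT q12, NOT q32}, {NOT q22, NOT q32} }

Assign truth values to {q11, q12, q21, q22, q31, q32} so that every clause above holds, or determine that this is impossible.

UNSATISFIABLE

Try q11 = true.
The clause (NOT q21) is unit, so q21 = false.
The clause (q22) is unit, so q22 = true.
The clause (NOT q31) is unit, so q31 = false.
The clause (q32) is unit, so q32 = true.
Now (NOT q32) is unsatisfied and unit — conflict.
That branch fails; take q11 = false instead.
The clause (q12) is unit, so q12 = true.
The clause (NOT q22) is unit, so q22 = false.
The clause (q21) is unit, so q21 = true.
The clause (NOT q31) is unit, so q31 = false.
The clause (q32) is unit, so q32 = true.
Now (NOT q32) is unsatisfied and unit — conflict.
Neither q11 = true nor q11 = false works.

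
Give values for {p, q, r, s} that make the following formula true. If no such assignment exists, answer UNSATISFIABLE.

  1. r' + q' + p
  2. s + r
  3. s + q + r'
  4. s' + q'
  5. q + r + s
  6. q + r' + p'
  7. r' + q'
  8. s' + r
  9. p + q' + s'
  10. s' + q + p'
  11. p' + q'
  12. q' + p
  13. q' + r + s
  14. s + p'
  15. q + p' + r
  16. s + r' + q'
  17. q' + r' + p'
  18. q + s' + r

Case s = 1:
Unit clause (q') forces q = 0.
Unit clause (r) forces r = 1.
Unit clause (p') forces p = 0.
Every clause now holds.

p: 0,  q: 0,  r: 1,  s: 1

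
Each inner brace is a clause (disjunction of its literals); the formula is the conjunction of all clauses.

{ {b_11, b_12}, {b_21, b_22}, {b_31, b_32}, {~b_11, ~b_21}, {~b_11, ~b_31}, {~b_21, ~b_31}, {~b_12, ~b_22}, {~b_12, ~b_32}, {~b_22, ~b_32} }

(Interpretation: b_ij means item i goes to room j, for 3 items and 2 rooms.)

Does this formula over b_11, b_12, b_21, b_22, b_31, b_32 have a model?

Try b_11 = 1.
The clause (~b_21) is unit, so b_21 = 0.
The clause (b_22) is unit, so b_22 = 1.
The clause (~b_31) is unit, so b_31 = 0.
The clause (b_32) is unit, so b_32 = 1.
Now (~b_32) is unsatisfied and unit — conflict.
Undo b_11 and try b_11 = 0.
The clause (b_12) is unit, so b_12 = 1.
The clause (~b_22) is unit, so b_22 = 0.
The clause (b_21) is unit, so b_21 = 1.
The clause (~b_31) is unit, so b_31 = 0.
The clause (b_32) is unit, so b_32 = 1.
Now (~b_32) is unsatisfied and unit — conflict.
Neither b_11 = 1 nor b_11 = 0 works.
No assignment satisfies every clause.

Unsatisfiable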